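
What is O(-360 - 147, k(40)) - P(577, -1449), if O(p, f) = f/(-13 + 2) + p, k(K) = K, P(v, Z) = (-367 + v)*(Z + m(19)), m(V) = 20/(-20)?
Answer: 3343883/11 ≈ 3.0399e+5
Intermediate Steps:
m(V) = -1 (m(V) = 20*(-1/20) = -1)
P(v, Z) = (-1 + Z)*(-367 + v) (P(v, Z) = (-367 + v)*(Z - 1) = (-367 + v)*(-1 + Z) = (-1 + Z)*(-367 + v))
O(p, f) = p - f/11 (O(p, f) = f/(-11) + p = -f/11 + p = p - f/11)
O(-360 - 147, k(40)) - P(577, -1449) = ((-360 - 147) - 1/11*40) - (367 - 1*577 - 367*(-1449) - 1449*577) = (-507 - 40/11) - (367 - 577 + 531783 - 836073) = -5617/11 - 1*(-304500) = -5617/11 + 304500 = 3343883/11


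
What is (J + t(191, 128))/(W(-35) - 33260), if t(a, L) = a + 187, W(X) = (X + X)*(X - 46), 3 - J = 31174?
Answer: 30793/27590 ≈ 1.1161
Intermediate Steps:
J = -31171 (J = 3 - 1*31174 = 3 - 31174 = -31171)
W(X) = 2*X*(-46 + X) (W(X) = (2*X)*(-46 + X) = 2*X*(-46 + X))
t(a, L) = 187 + a
(J + t(191, 128))/(W(-35) - 33260) = (-31171 + (187 + 191))/(2*(-35)*(-46 - 35) - 33260) = (-31171 + 378)/(2*(-35)*(-81) - 33260) = -30793/(5670 - 33260) = -30793/(-27590) = -30793*(-1/27590) = 30793/27590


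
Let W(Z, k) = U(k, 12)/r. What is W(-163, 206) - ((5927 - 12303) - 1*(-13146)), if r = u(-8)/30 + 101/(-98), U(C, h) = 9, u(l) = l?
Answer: -12923620/1907 ≈ -6776.9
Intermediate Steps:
r = -1907/1470 (r = -8/30 + 101/(-98) = -8*1/30 + 101*(-1/98) = -4/15 - 101/98 = -1907/1470 ≈ -1.2973)
W(Z, k) = -13230/1907 (W(Z, k) = 9/(-1907/1470) = 9*(-1470/1907) = -13230/1907)
W(-163, 206) - ((5927 - 12303) - 1*(-13146)) = -13230/1907 - ((5927 - 12303) - 1*(-13146)) = -13230/1907 - (-6376 + 13146) = -13230/1907 - 1*6770 = -13230/1907 - 6770 = -12923620/1907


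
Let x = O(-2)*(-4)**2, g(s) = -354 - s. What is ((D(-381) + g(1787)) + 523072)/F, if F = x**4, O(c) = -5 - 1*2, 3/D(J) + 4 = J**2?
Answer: 5401198655/1631481069568 ≈ 0.0033106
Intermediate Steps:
D(J) = 3/(-4 + J**2)
O(c) = -7 (O(c) = -5 - 2 = -7)
x = -112 (x = -7*(-4)**2 = -7*16 = -112)
F = 157351936 (F = (-112)**4 = 157351936)
((D(-381) + g(1787)) + 523072)/F = ((3/(-4 + (-381)**2) + (-354 - 1*1787)) + 523072)/157351936 = ((3/(-4 + 145161) + (-354 - 1787)) + 523072)*(1/157351936) = ((3/145157 - 2141) + 523072)*(1/157351936) = (-310781134/145157 + 523072)*(1/157351936) = (75616781170/145157)*(1/157351936) = 5401198655/1631481069568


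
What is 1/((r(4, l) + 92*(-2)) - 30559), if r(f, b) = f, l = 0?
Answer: -1/30739 ≈ -3.2532e-5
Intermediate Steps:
1/((r(4, l) + 92*(-2)) - 30559) = 1/((4 + 92*(-2)) - 30559) = 1/((4 - 184) - 30559) = 1/(-180 - 30559) = 1/(-30739) = -1/30739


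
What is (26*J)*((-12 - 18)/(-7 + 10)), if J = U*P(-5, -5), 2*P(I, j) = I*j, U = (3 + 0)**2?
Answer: -29250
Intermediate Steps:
U = 9 (U = 3**2 = 9)
P(I, j) = I*j/2 (P(I, j) = (I*j)/2 = I*j/2)
J = 225/2 (J = 9*((1/2)*(-5)*(-5)) = 9*(25/2) = 225/2 ≈ 112.50)
(26*J)*((-12 - 18)/(-7 + 10)) = (26*(225/2))*((-12 - 18)/(-7 + 10)) = 2925*(-30/3) = 2925*(-30*1/3) = 2925*(-10) = -29250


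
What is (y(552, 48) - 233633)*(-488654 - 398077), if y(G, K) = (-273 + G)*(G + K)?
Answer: 58730854323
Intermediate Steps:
(y(552, 48) - 233633)*(-488654 - 398077) = ((552**2 - 273*552 - 273*48 + 552*48) - 233633)*(-488654 - 398077) = ((304704 - 150696 - 13104 + 26496) - 233633)*(-886731) = (167400 - 233633)*(-886731) = -66233*(-886731) = 58730854323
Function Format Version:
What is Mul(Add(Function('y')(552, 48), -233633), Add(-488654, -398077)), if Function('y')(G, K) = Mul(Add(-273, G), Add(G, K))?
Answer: 58730854323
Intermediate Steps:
Mul(Add(Function('y')(552, 48), -233633), Add(-488654, -398077)) = Mul(Add(Add(Pow(552, 2), Mul(-273, 552), Mul(-273, 48), Mul(552, 48)), -233633), Add(-488654, -398077)) = Mul(Add(Add(304704, -150696, -13104, 26496), -233633), -886731) = Mul(Add(167400, -233633), -886731) = Mul(-66233, -886731) = 58730854323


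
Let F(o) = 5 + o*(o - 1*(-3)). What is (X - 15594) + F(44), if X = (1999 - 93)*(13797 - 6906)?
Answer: 13120725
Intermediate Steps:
F(o) = 5 + o*(3 + o) (F(o) = 5 + o*(o + 3) = 5 + o*(3 + o))
X = 13134246 (X = 1906*6891 = 13134246)
(X - 15594) + F(44) = (13134246 - 15594) + (5 + 44² + 3*44) = 13118652 + (5 + 1936 + 132) = 13118652 + 2073 = 13120725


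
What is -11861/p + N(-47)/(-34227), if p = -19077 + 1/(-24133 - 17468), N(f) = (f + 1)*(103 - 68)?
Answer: 18166342029227/27163309709106 ≈ 0.66878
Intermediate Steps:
N(f) = 35 + 35*f (N(f) = (1 + f)*35 = 35 + 35*f)
p = -793622278/41601 (p = -19077 + 1/(-41601) = -19077 - 1/41601 = -793622278/41601 ≈ -19077.)
-11861/p + N(-47)/(-34227) = -11861/(-793622278/41601) + (35 + 35*(-47))/(-34227) = -11861*(-41601/793622278) + (35 - 1645)*(-1/34227) = 493429461/793622278 - 1610*(-1/34227) = 493429461/793622278 + 1610/34227 = 18166342029227/27163309709106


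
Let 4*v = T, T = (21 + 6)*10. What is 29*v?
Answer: 3915/2 ≈ 1957.5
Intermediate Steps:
T = 270 (T = 27*10 = 270)
v = 135/2 (v = (1/4)*270 = 135/2 ≈ 67.500)
29*v = 29*(135/2) = 3915/2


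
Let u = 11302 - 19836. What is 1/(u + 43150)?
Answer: 1/34616 ≈ 2.8888e-5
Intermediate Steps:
u = -8534
1/(u + 43150) = 1/(-8534 + 43150) = 1/34616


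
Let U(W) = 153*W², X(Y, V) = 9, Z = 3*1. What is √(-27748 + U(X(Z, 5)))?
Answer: I*√15355 ≈ 123.92*I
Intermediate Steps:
Z = 3
√(-27748 + U(X(Z, 5))) = √(-27748 + 153*9²) = √(-27748 + 153*81) = √(-27748 + 12393) = √(-15355) = I*√15355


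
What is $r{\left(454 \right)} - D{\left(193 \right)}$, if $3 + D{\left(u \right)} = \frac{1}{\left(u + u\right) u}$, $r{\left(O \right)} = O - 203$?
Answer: $\frac{18922491}{74498} \approx 254.0$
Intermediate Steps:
$r{\left(O \right)} = -203 + O$ ($r{\left(O \right)} = O - 203 = -203 + O$)
$D{\left(u \right)} = -3 + \frac{1}{2 u^{2}}$ ($D{\left(u \right)} = -3 + \frac{1}{\left(u + u\right) u} = -3 + \frac{1}{2 u u} = -3 + \frac{\frac{1}{2} \frac{1}{u}}{u} = -3 + \frac{1}{2 u^{2}}$)
$r{\left(454 \right)} - D{\left(193 \right)} = \left(-203 + 454\right) - \left(-3 + \frac{1}{2 \cdot 37249}\right) = 251 - \left(-3 + \frac{1}{2} \cdot \frac{1}{37249}\right) = 251 - \left(-3 + \frac{1}{74498}\right) = 251 - - \frac{223493}{74498} = 251 + \frac{223493}{74498} = \frac{18922491}{74498}$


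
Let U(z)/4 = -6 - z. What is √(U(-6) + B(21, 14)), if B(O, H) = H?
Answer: √14 ≈ 3.7417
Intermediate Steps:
U(z) = -24 - 4*z (U(z) = 4*(-6 - z) = -24 - 4*z)
√(U(-6) + B(21, 14)) = √((-24 - 4*(-6)) + 14) = √((-24 + 24) + 14) = √(0 + 14) = √14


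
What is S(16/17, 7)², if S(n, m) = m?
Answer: 49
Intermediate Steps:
S(16/17, 7)² = 7² = 49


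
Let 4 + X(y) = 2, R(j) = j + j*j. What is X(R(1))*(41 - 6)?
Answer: -70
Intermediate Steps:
R(j) = j + j²
X(y) = -2 (X(y) = -4 + 2 = -2)
X(R(1))*(41 - 6) = -2*(41 - 6) = -2*35 = -70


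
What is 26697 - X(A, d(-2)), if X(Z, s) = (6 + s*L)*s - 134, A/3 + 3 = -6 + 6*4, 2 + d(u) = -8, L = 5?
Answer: 26391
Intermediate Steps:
d(u) = -10 (d(u) = -2 - 8 = -10)
A = 45 (A = -9 + 3*(-6 + 6*4) = -9 + 3*(-6 + 24) = -9 + 3*18 = -9 + 54 = 45)
X(Z, s) = -134 + s*(6 + 5*s) (X(Z, s) = (6 + s*5)*s - 134 = (6 + 5*s)*s - 134 = s*(6 + 5*s) - 134 = -134 + s*(6 + 5*s))
26697 - X(A, d(-2)) = 26697 - (-134 + 5*(-10)² + 6*(-10)) = 26697 - (-134 + 5*100 - 60) = 26697 - (-134 + 500 - 60) = 26697 - 1*306 = 26697 - 306 = 26391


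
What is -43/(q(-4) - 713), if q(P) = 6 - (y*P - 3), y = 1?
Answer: 43/700 ≈ 0.061429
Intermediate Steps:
q(P) = 9 - P (q(P) = 6 - (1*P - 3) = 6 - (P - 3) = 6 - (-3 + P) = 6 + (3 - P) = 9 - P)
-43/(q(-4) - 713) = -43/((9 - 1*(-4)) - 713) = -43/((9 + 4) - 713) = -43/(13 - 713) = -43/(-700) = -43*(-1/700) = 43/700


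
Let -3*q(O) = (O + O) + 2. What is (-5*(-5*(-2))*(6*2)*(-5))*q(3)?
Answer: -8000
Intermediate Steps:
q(O) = -⅔ - 2*O/3 (q(O) = -((O + O) + 2)/3 = -(2*O + 2)/3 = -(2 + 2*O)/3 = -⅔ - 2*O/3)
(-5*(-5*(-2))*(6*2)*(-5))*q(3) = (-5*(-5*(-2))*(6*2)*(-5))*(-⅔ - ⅔*3) = (-50*12*(-5))*(-⅔ - 2) = -50*(-60)*(-8/3) = -5*(-600)*(-8/3) = 3000*(-8/3) = -8000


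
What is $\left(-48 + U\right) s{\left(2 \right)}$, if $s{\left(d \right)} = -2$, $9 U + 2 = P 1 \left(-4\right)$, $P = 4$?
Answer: $100$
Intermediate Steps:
$U = -2$ ($U = - \frac{2}{9} + \frac{4 \cdot 1 \left(-4\right)}{9} = - \frac{2}{9} + \frac{4 \left(-4\right)}{9} = - \frac{2}{9} + \frac{1}{9} \left(-16\right) = - \frac{2}{9} - \frac{16}{9} = -2$)
$\left(-48 + U\right) s{\left(2 \right)} = \left(-48 - 2\right) \left(-2\right) = \left(-50\right) \left(-2\right) = 100$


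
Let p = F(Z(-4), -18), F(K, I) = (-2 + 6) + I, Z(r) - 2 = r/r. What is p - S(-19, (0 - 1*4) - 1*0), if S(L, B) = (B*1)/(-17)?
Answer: -242/17 ≈ -14.235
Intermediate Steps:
Z(r) = 3 (Z(r) = 2 + r/r = 2 + 1 = 3)
F(K, I) = 4 + I
p = -14 (p = 4 - 18 = -14)
S(L, B) = -B/17 (S(L, B) = B*(-1/17) = -B/17)
p - S(-19, (0 - 1*4) - 1*0) = -14 - (-1)*((0 - 1*4) - 1*0)/17 = -14 - (-1)*((0 - 4) + 0)/17 = -14 - (-1)*(-4 + 0)/17 = -14 - (-1)*(-4)/17 = -14 - 1*4/17 = -14 - 4/17 = -242/17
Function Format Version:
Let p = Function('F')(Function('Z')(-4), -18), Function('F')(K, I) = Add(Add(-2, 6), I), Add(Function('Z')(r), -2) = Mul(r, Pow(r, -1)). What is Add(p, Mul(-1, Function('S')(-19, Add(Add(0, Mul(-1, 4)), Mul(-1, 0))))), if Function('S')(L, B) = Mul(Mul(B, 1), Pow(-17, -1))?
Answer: Rational(-242, 17) ≈ -14.235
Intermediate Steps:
Function('Z')(r) = 3 (Function('Z')(r) = Add(2, Mul(r, Pow(r, -1))) = Add(2, 1) = 3)
Function('F')(K, I) = Add(4, I)
p = -14 (p = Add(4, -18) = -14)
Function('S')(L, B) = Mul(Rational(-1, 17), B) (Function('S')(L, B) = Mul(B, Rational(-1, 17)) = Mul(Rational(-1, 17), B))
Add(p, Mul(-1, Function('S')(-19, Add(Add(0, Mul(-1, 4)), Mul(-1, 0))))) = Add(-14, Mul(-1, Mul(Rational(-1, 17), Add(Add(0, Mul(-1, 4)), Mul(-1, 0))))) = Add(-14, Mul(-1, Mul(Rational(-1, 17), Add(Add(0, -4), 0)))) = Add(-14, Mul(-1, Mul(Rational(-1, 17), Add(-4, 0)))) = Add(-14, Mul(-1, Mul(Rational(-1, 17), -4))) = Add(-14, Mul(-1, Rational(4, 17))) = Add(-14, Rational(-4, 17)) = Rational(-242, 17)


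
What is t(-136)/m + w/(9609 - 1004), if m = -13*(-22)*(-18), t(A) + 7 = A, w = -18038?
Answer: -640763/309780 ≈ -2.0684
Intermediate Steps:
t(A) = -7 + A
m = -5148 (m = 286*(-18) = -5148)
t(-136)/m + w/(9609 - 1004) = (-7 - 136)/(-5148) - 18038/(9609 - 1004) = -143*(-1/5148) - 18038/8605 = 1/36 - 18038*1/8605 = 1/36 - 18038/8605 = -640763/309780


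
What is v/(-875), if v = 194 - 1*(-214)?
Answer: -408/875 ≈ -0.46629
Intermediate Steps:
v = 408 (v = 194 + 214 = 408)
v/(-875) = 408/(-875) = 408*(-1/875) = -408/875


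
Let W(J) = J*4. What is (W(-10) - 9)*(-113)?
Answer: 5537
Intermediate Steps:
W(J) = 4*J
(W(-10) - 9)*(-113) = (4*(-10) - 9)*(-113) = (-40 - 9)*(-113) = -49*(-113) = 5537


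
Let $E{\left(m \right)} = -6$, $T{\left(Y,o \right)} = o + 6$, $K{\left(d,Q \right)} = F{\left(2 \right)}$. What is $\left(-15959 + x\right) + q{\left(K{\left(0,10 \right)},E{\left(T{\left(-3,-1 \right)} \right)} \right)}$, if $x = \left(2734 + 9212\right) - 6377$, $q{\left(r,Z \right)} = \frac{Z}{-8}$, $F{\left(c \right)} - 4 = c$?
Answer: $- \frac{41557}{4} \approx -10389.0$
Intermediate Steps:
$F{\left(c \right)} = 4 + c$
$K{\left(d,Q \right)} = 6$ ($K{\left(d,Q \right)} = 4 + 2 = 6$)
$T{\left(Y,o \right)} = 6 + o$
$q{\left(r,Z \right)} = - \frac{Z}{8}$ ($q{\left(r,Z \right)} = Z \left(- \frac{1}{8}\right) = - \frac{Z}{8}$)
$x = 5569$ ($x = 11946 - 6377 = 5569$)
$\left(-15959 + x\right) + q{\left(K{\left(0,10 \right)},E{\left(T{\left(-3,-1 \right)} \right)} \right)} = \left(-15959 + 5569\right) - - \frac{3}{4} = -10390 + \frac{3}{4} = - \frac{41557}{4}$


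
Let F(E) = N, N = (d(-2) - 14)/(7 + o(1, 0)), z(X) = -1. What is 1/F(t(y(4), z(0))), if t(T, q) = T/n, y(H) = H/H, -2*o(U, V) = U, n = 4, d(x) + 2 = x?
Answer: -13/36 ≈ -0.36111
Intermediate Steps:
d(x) = -2 + x
o(U, V) = -U/2
y(H) = 1
N = -36/13 (N = ((-2 - 2) - 14)/(7 - ½*1) = (-4 - 14)/(7 - ½) = -18/13/2 = -18*2/13 = -36/13 ≈ -2.7692)
t(T, q) = T/4
F(E) = -36/13
1/F(t(y(4), z(0))) = 1/(-36/13) = -13/36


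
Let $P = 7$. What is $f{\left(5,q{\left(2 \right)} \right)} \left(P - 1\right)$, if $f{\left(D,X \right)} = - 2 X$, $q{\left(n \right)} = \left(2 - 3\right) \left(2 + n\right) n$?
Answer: $96$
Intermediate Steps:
$q{\left(n \right)} = n \left(-2 - n\right)$ ($q{\left(n \right)} = - (2 + n) n = \left(-2 - n\right) n = n \left(-2 - n\right)$)
$f{\left(5,q{\left(2 \right)} \right)} \left(P - 1\right) = - 2 \left(\left(-1\right) 2 \left(2 + 2\right)\right) \left(7 - 1\right) = - 2 \left(\left(-1\right) 2 \cdot 4\right) \left(7 - 1\right) = \left(-2\right) \left(-8\right) 6 = 16 \cdot 6 = 96$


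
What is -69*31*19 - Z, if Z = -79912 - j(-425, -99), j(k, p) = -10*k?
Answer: 43521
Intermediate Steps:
Z = -84162 (Z = -79912 - (-10)*(-425) = -79912 - 1*4250 = -79912 - 4250 = -84162)
-69*31*19 - Z = -69*31*19 - 1*(-84162) = -2139*19 + 84162 = -40641 + 84162 = 43521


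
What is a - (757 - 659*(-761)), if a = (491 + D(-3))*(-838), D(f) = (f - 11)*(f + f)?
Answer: -984106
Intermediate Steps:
D(f) = 2*f*(-11 + f) (D(f) = (-11 + f)*(2*f) = 2*f*(-11 + f))
a = -481850 (a = (491 + 2*(-3)*(-11 - 3))*(-838) = (491 + 2*(-3)*(-14))*(-838) = (491 + 84)*(-838) = 575*(-838) = -481850)
a - (757 - 659*(-761)) = -481850 - (757 - 659*(-761)) = -481850 - (757 + 501499) = -481850 - 1*502256 = -481850 - 502256 = -984106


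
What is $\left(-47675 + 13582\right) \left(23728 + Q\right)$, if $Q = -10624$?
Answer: $-446754672$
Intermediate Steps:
$\left(-47675 + 13582\right) \left(23728 + Q\right) = \left(-47675 + 13582\right) \left(23728 - 10624\right) = \left(-34093\right) 13104 = -446754672$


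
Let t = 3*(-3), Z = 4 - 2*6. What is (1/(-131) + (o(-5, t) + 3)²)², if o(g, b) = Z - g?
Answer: 1/17161 ≈ 5.8272e-5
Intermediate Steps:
Z = -8 (Z = 4 - 12 = -8)
t = -9
o(g, b) = -8 - g
(1/(-131) + (o(-5, t) + 3)²)² = (1/(-131) + ((-8 - 1*(-5)) + 3)²)² = (-1/131 + ((-8 + 5) + 3)²)² = (-1/131 + (-3 + 3)²)² = (-1/131 + 0²)² = (-1/131 + 0)² = (-1/131)² = 1/17161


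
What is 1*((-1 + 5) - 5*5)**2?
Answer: 441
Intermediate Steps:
1*((-1 + 5) - 5*5)**2 = 1*(4 - 25)**2 = 1*(-21)**2 = 1*441 = 441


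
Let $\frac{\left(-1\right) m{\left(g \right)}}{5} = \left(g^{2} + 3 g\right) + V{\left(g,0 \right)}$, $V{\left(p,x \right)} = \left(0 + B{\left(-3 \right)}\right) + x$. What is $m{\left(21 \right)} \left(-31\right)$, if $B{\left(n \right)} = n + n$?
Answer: $77190$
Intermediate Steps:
$B{\left(n \right)} = 2 n$
$V{\left(p,x \right)} = -6 + x$ ($V{\left(p,x \right)} = \left(0 + 2 \left(-3\right)\right) + x = \left(0 - 6\right) + x = -6 + x$)
$m{\left(g \right)} = 30 - 15 g - 5 g^{2}$ ($m{\left(g \right)} = - 5 \left(\left(g^{2} + 3 g\right) + \left(-6 + 0\right)\right) = - 5 \left(\left(g^{2} + 3 g\right) - 6\right) = - 5 \left(-6 + g^{2} + 3 g\right) = 30 - 15 g - 5 g^{2}$)
$m{\left(21 \right)} \left(-31\right) = \left(30 - 315 - 5 \cdot 21^{2}\right) \left(-31\right) = \left(30 - 315 - 2205\right) \left(-31\right) = \left(-2490\right) \left(-31\right) = 77190$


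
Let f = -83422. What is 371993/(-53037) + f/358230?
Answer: -22947250834/3166574085 ≈ -7.2467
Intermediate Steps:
371993/(-53037) + f/358230 = 371993/(-53037) - 83422/358230 = 371993*(-1/53037) - 83422*1/358230 = -371993/53037 - 41711/179115 = -22947250834/3166574085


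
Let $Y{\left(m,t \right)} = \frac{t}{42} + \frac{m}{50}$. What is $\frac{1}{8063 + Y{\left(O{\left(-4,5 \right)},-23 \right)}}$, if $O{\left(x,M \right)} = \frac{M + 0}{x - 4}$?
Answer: $\frac{1680}{13544899} \approx 0.00012403$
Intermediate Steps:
$O{\left(x,M \right)} = \frac{M}{-4 + x}$
$Y{\left(m,t \right)} = \frac{t}{42} + \frac{m}{50}$ ($Y{\left(m,t \right)} = t \frac{1}{42} + m \frac{1}{50} = \frac{t}{42} + \frac{m}{50}$)
$\frac{1}{8063 + Y{\left(O{\left(-4,5 \right)},-23 \right)}} = \frac{1}{8063 + \left(\frac{1}{42} \left(-23\right) + \frac{5 \frac{1}{-4 - 4}}{50}\right)} = \frac{1}{8063 - \left(\frac{23}{42} - \frac{5 \frac{1}{-8}}{50}\right)} = \frac{1}{8063 - \left(\frac{23}{42} - \frac{5 \left(- \frac{1}{8}\right)}{50}\right)} = \frac{1}{8063 + \left(- \frac{23}{42} + \frac{1}{50} \left(- \frac{5}{8}\right)\right)} = \frac{1}{8063 - \frac{941}{1680}} = \frac{1}{\frac{13544899}{1680}} = \frac{1680}{13544899}$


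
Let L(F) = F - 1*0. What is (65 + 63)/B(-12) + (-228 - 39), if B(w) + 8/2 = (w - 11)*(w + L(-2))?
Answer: -42389/159 ≈ -266.60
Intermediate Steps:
L(F) = F (L(F) = F + 0 = F)
B(w) = -4 + (-11 + w)*(-2 + w) (B(w) = -4 + (w - 11)*(w - 2) = -4 + (-11 + w)*(-2 + w))
(65 + 63)/B(-12) + (-228 - 39) = (65 + 63)/(18 + (-12)**2 - 13*(-12)) + (-228 - 39) = 128/(18 + 144 + 156) - 267 = 128/318 - 267 = 128*(1/318) - 267 = 64/159 - 267 = -42389/159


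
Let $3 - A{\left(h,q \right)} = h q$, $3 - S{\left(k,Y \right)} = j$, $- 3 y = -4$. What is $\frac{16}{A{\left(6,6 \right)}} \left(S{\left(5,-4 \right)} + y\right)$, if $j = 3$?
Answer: $- \frac{64}{99} \approx -0.64646$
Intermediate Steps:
$y = \frac{4}{3}$ ($y = \left(- \frac{1}{3}\right) \left(-4\right) = \frac{4}{3} \approx 1.3333$)
$S{\left(k,Y \right)} = 0$ ($S{\left(k,Y \right)} = 3 - 3 = 0$)
$A{\left(h,q \right)} = 3 - h q$
$\frac{16}{A{\left(6,6 \right)}} \left(S{\left(5,-4 \right)} + y\right) = \frac{16}{3 - 6 \cdot 6} \left(0 + \frac{4}{3}\right) = \frac{16}{3 - 36} \cdot \frac{4}{3} = \frac{16}{-33} \cdot \frac{4}{3} = 16 \left(- \frac{1}{33}\right) \frac{4}{3} = \left(- \frac{16}{33}\right) \frac{4}{3} = - \frac{64}{99}$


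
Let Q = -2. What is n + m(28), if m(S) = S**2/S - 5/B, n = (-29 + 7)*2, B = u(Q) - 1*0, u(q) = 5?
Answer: -17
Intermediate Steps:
B = 5 (B = 5 - 1*0 = 5 + 0 = 5)
n = -44 (n = -22*2 = -44)
m(S) = -1 + S (m(S) = S**2/S - 5/5 = S - 5*1/5 = S - 1 = -1 + S)
n + m(28) = -44 + (-1 + 28) = -44 + 27 = -17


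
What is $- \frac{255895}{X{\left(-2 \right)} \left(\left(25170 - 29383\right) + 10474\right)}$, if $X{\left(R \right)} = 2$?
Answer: $- \frac{255895}{12522} \approx -20.436$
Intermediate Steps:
$- \frac{255895}{X{\left(-2 \right)} \left(\left(25170 - 29383\right) + 10474\right)} = - \frac{255895}{2 \left(\left(25170 - 29383\right) + 10474\right)} = - \frac{255895}{2 \left(-4213 + 10474\right)} = - \frac{255895}{2 \cdot 6261} = - \frac{255895}{12522}$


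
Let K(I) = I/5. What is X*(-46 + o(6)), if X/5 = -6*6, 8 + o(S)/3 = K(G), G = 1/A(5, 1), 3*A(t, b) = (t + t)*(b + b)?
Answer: 62919/5 ≈ 12584.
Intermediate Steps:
A(t, b) = 4*b*t/3 (A(t, b) = ((t + t)*(b + b))/3 = ((2*t)*(2*b))/3 = (4*b*t)/3 = 4*b*t/3)
G = 3/20 (G = 1/((4/3)*1*5) = 1/(20/3) = 1*(3/20) = 3/20 ≈ 0.15000)
K(I) = I/5 (K(I) = I*(1/5) = I/5)
o(S) = -2391/100 (o(S) = -24 + 3*((1/5)*(3/20)) = -24 + 3*(3/100) = -24 + 9/100 = -2391/100)
X = -180 (X = 5*(-6*6) = 5*(-36) = -180)
X*(-46 + o(6)) = -180*(-46 - 2391/100) = -180*(-6991/100) = 62919/5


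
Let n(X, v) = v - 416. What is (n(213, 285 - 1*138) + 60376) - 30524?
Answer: 29583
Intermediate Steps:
n(X, v) = -416 + v
(n(213, 285 - 1*138) + 60376) - 30524 = ((-416 + (285 - 1*138)) + 60376) - 30524 = ((-416 + (285 - 138)) + 60376) - 30524 = ((-416 + 147) + 60376) - 30524 = (-269 + 60376) - 30524 = 60107 - 30524 = 29583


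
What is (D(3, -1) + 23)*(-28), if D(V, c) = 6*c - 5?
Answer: -336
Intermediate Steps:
D(V, c) = -5 + 6*c
(D(3, -1) + 23)*(-28) = ((-5 + 6*(-1)) + 23)*(-28) = ((-5 - 6) + 23)*(-28) = (-11 + 23)*(-28) = 12*(-28) = -336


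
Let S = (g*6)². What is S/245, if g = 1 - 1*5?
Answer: 576/245 ≈ 2.3510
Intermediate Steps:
g = -4 (g = 1 - 5 = -4)
S = 576 (S = (-4*6)² = (-24)² = 576)
S/245 = 576/245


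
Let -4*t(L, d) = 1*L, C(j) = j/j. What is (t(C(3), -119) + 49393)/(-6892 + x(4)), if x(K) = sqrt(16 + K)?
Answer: -340414833/47499644 - 197571*sqrt(5)/94999288 ≈ -7.1713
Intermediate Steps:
C(j) = 1
t(L, d) = -L/4
(t(C(3), -119) + 49393)/(-6892 + x(4)) = (-1/4*1 + 49393)/(-6892 + sqrt(16 + 4)) = (-1/4 + 49393)/(-6892 + sqrt(20)) = 197571/(4*(-6892 + 2*sqrt(5)))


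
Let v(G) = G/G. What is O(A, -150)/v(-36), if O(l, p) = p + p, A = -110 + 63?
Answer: -300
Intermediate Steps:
A = -47
v(G) = 1
O(l, p) = 2*p
O(A, -150)/v(-36) = (2*(-150))/1 = -300*1 = -300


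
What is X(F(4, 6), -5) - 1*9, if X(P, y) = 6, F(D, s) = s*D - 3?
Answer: -3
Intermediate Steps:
F(D, s) = -3 + D*s (F(D, s) = D*s - 3 = -3 + D*s)
X(F(4, 6), -5) - 1*9 = 6 - 1*9 = 6 - 9 = -3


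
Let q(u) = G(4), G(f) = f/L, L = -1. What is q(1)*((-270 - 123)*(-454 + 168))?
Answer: -449592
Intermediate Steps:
G(f) = -f (G(f) = f/(-1) = f*(-1) = -f)
q(u) = -4 (q(u) = -1*4 = -4)
q(1)*((-270 - 123)*(-454 + 168)) = -4*(-270 - 123)*(-454 + 168) = -(-1572)*(-286) = -4*112398 = -449592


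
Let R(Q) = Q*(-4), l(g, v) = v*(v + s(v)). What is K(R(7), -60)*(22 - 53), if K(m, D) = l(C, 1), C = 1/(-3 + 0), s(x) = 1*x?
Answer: -62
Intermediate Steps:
s(x) = x
C = -⅓ (C = 1/(-3) = -⅓ ≈ -0.33333)
l(g, v) = 2*v² (l(g, v) = v*(v + v) = v*(2*v) = 2*v²)
R(Q) = -4*Q
K(m, D) = 2 (K(m, D) = 2*1² = 2*1 = 2)
K(R(7), -60)*(22 - 53) = 2*(22 - 53) = 2*(-31) = -62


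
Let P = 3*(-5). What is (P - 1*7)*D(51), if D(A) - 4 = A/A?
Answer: -110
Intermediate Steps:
P = -15
D(A) = 5 (D(A) = 4 + A/A = 4 + 1 = 5)
(P - 1*7)*D(51) = (-15 - 1*7)*5 = (-15 - 7)*5 = -22*5 = -110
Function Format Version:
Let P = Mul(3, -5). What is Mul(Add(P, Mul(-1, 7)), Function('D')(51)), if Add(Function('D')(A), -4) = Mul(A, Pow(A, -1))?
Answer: -110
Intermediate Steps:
P = -15
Function('D')(A) = 5 (Function('D')(A) = Add(4, Mul(A, Pow(A, -1))) = Add(4, 1) = 5)
Mul(Add(P, Mul(-1, 7)), Function('D')(51)) = Mul(Add(-15, Mul(-1, 7)), 5) = Mul(Add(-15, -7), 5) = Mul(-22, 5) = -110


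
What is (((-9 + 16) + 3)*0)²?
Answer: 0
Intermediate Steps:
(((-9 + 16) + 3)*0)² = ((7 + 3)*0)² = (10*0)² = 0² = 0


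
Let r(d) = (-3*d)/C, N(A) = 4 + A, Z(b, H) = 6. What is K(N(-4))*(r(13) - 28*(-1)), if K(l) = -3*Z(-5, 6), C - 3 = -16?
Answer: -558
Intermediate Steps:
C = -13 (C = 3 - 16 = -13)
K(l) = -18 (K(l) = -3*6 = -18)
r(d) = 3*d/13 (r(d) = -3*d/(-13) = -3*d*(-1/13) = 3*d/13)
K(N(-4))*(r(13) - 28*(-1)) = -18*((3/13)*13 - 28*(-1)) = -18*(3 + 28) = -18*31 = -558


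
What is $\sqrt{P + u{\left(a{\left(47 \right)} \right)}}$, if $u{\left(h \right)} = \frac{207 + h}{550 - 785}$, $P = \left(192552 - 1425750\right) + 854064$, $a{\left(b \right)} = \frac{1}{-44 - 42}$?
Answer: $\frac{i \sqrt{154855405167610}}{20210} \approx 615.74 i$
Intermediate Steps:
$a{\left(b \right)} = - \frac{1}{86}$ ($a{\left(b \right)} = \frac{1}{-86} = - \frac{1}{86}$)
$P = -379134$ ($P = -1233198 + 854064 = -379134$)
$u{\left(h \right)} = - \frac{207}{235} - \frac{h}{235}$ ($u{\left(h \right)} = \frac{207 + h}{-235} = \left(207 + h\right) \left(- \frac{1}{235}\right) = - \frac{207}{235} - \frac{h}{235}$)
$\sqrt{P + u{\left(a{\left(47 \right)} \right)}} = \sqrt{-379134 - \frac{17801}{20210}} = \sqrt{- \frac{7662315941}{20210}} = \frac{i \sqrt{154855405167610}}{20210}$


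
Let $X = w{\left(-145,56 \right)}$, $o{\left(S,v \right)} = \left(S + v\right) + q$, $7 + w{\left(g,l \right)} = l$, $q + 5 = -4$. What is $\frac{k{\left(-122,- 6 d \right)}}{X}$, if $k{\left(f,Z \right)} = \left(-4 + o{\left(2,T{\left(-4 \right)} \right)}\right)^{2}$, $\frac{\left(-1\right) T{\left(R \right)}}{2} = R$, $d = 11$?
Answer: $\frac{9}{49} \approx 0.18367$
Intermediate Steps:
$T{\left(R \right)} = - 2 R$
$q = -9$ ($q = -5 - 4 = -9$)
$w{\left(g,l \right)} = -7 + l$
$o{\left(S,v \right)} = -9 + S + v$ ($o{\left(S,v \right)} = \left(S + v\right) - 9 = -9 + S + v$)
$k{\left(f,Z \right)} = 9$ ($k{\left(f,Z \right)} = \left(-4 - -1\right)^{2} = \left(-4 + \left(-9 + 2 + 8\right)\right)^{2} = \left(-4 + 1\right)^{2} = \left(-3\right)^{2} = 9$)
$X = 49$ ($X = -7 + 56 = 49$)
$\frac{k{\left(-122,- 6 d \right)}}{X} = \frac{9}{49}$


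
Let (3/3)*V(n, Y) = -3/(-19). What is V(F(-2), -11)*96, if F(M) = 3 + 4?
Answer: 288/19 ≈ 15.158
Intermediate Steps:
F(M) = 7
V(n, Y) = 3/19 (V(n, Y) = -3/(-19) = -3*(-1/19) = 3/19)
V(F(-2), -11)*96 = (3/19)*96 = 288/19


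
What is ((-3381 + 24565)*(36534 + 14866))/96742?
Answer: 544428800/48371 ≈ 11255.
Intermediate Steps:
((-3381 + 24565)*(36534 + 14866))/96742 = (21184*51400)*(1/96742) = 1088857600*(1/96742) = 544428800/48371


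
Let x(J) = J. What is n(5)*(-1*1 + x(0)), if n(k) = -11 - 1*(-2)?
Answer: 9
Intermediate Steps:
n(k) = -9 (n(k) = -11 + 2 = -9)
n(5)*(-1*1 + x(0)) = -9*(-1*1 + 0) = -9*(-1 + 0) = -9*(-1) = 9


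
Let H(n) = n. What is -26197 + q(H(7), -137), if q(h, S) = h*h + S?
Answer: -26285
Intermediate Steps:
q(h, S) = S + h² (q(h, S) = h² + S = S + h²)
-26197 + q(H(7), -137) = -26197 + (-137 + 7²) = -26197 + (-137 + 49) = -26197 - 88 = -26285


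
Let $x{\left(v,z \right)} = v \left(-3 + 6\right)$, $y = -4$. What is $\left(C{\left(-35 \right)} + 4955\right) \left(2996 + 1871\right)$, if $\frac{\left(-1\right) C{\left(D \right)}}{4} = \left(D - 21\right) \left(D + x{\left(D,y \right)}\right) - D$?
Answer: $-129194515$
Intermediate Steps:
$x{\left(v,z \right)} = 3 v$ ($x{\left(v,z \right)} = v 3 = 3 v$)
$C{\left(D \right)} = 4 D - 16 D \left(-21 + D\right)$ ($C{\left(D \right)} = - 4 \left(\left(D - 21\right) \left(D + 3 D\right) - D\right) = - 4 \left(\left(-21 + D\right) 4 D - D\right) = - 4 \left(4 D \left(-21 + D\right) - D\right) = - 4 \left(- D + 4 D \left(-21 + D\right)\right) = 4 D - 16 D \left(-21 + D\right)$)
$\left(C{\left(-35 \right)} + 4955\right) \left(2996 + 1871\right) = \left(4 \left(-35\right) \left(85 - -140\right) + 4955\right) \left(2996 + 1871\right) = \left(4 \left(-35\right) \left(85 + 140\right) + 4955\right) 4867 = \left(4 \left(-35\right) 225 + 4955\right) 4867 = \left(-31500 + 4955\right) 4867 = \left(-26545\right) 4867 = -129194515$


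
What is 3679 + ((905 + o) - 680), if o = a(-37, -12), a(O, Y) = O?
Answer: 3867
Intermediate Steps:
o = -37
3679 + ((905 + o) - 680) = 3679 + ((905 - 37) - 680) = 3679 + (868 - 680) = 3679 + 188 = 3867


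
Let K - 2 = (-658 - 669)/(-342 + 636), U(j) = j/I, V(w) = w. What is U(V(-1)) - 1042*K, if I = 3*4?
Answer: 1540027/588 ≈ 2619.1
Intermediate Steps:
I = 12
U(j) = j/12
K = -739/294 (K = 2 + (-658 - 669)/(-342 + 636) = 2 - 1327/294 = -739/294 ≈ -2.5136)
U(V(-1)) - 1042*K = (1/12)*(-1) - 1042*(-739/294) = -1/12 + 385019/147 = 1540027/588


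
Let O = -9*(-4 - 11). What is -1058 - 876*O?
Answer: -119318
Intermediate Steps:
O = 135 (O = -9*(-15) = 135)
-1058 - 876*O = -1058 - 876*135 = -1058 - 118260 = -119318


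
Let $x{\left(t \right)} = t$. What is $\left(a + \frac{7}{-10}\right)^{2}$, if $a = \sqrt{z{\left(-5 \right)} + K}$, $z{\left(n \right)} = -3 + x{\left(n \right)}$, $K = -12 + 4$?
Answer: $\frac{\left(7 - 40 i\right)^{2}}{100} \approx -15.51 - 5.6 i$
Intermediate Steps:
$K = -8$
$z{\left(n \right)} = -3 + n$
$a = 4 i$ ($a = \sqrt{\left(-3 - 5\right) - 8} = \sqrt{-8 - 8} = \sqrt{-16} = 4 i \approx 4.0 i$)
$\left(a + \frac{7}{-10}\right)^{2} = \left(4 i + \frac{7}{-10}\right)^{2} = \left(4 i + 7 \left(- \frac{1}{10}\right)\right)^{2} = \left(4 i - \frac{7}{10}\right)^{2} = \left(- \frac{7}{10} + 4 i\right)^{2}$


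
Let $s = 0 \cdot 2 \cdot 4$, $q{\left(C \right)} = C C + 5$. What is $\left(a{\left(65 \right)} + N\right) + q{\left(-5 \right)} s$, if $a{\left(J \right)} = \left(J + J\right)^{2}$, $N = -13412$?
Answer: $3488$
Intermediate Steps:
$a{\left(J \right)} = 4 J^{2}$ ($a{\left(J \right)} = \left(2 J\right)^{2} = 4 J^{2}$)
$q{\left(C \right)} = 5 + C^{2}$ ($q{\left(C \right)} = C^{2} + 5 = 5 + C^{2}$)
$s = 0$ ($s = 0 \cdot 4 = 0$)
$\left(a{\left(65 \right)} + N\right) + q{\left(-5 \right)} s = \left(4 \cdot 65^{2} - 13412\right) + \left(5 + \left(-5\right)^{2}\right) 0 = \left(4 \cdot 4225 - 13412\right) + \left(5 + 25\right) 0 = \left(16900 - 13412\right) + 30 \cdot 0 = 3488 + 0 = 3488$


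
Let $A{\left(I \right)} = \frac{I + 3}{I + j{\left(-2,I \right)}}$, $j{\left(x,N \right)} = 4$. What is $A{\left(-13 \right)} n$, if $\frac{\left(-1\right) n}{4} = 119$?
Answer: $- \frac{4760}{9} \approx -528.89$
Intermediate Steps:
$n = -476$ ($n = \left(-4\right) 119 = -476$)
$A{\left(I \right)} = \frac{3 + I}{4 + I}$ ($A{\left(I \right)} = \frac{I + 3}{I + 4} = \frac{3 + I}{4 + I}$)
$A{\left(-13 \right)} n = \frac{3 - 13}{4 - 13} \left(-476\right) = \frac{1}{-9} \left(-10\right) \left(-476\right) = \left(- \frac{1}{9}\right) \left(-10\right) \left(-476\right) = \frac{10}{9} \left(-476\right) = - \frac{4760}{9}$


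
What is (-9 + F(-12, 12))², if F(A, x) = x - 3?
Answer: 0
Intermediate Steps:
F(A, x) = -3 + x
(-9 + F(-12, 12))² = (-9 + (-3 + 12))² = (-9 + 9)² = 0² = 0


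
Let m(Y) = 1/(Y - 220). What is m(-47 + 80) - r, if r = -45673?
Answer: 8540850/187 ≈ 45673.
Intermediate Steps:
m(Y) = 1/(-220 + Y)
m(-47 + 80) - r = 1/(-220 + (-47 + 80)) - 1*(-45673) = 1/(-220 + 33) + 45673 = 1/(-187) + 45673 = -1/187 + 45673 = 8540850/187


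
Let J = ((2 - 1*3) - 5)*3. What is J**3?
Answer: -5832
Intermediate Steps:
J = -18 (J = ((2 - 3) - 5)*3 = (-1 - 5)*3 = -6*3 = -18)
J**3 = (-18)**3 = -5832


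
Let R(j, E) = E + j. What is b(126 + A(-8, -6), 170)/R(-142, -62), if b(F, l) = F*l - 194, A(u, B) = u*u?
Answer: -5351/34 ≈ -157.38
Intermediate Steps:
A(u, B) = u²
b(F, l) = -194 + F*l
b(126 + A(-8, -6), 170)/R(-142, -62) = (-194 + (126 + (-8)²)*170)/(-62 - 142) = (-194 + (126 + 64)*170)/(-204) = (-194 + 190*170)*(-1/204) = (-194 + 32300)*(-1/204) = 32106*(-1/204) = -5351/34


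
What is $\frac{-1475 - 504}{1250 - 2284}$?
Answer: $\frac{1979}{1034} \approx 1.9139$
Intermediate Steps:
$\frac{-1475 - 504}{1250 - 2284} = - \frac{1979}{-1034} = \left(-1979\right) \left(- \frac{1}{1034}\right) = \frac{1979}{1034}$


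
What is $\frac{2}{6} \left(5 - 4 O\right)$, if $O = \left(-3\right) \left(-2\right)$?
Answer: $- \frac{19}{3} \approx -6.3333$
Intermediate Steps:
$O = 6$
$\frac{2}{6} \left(5 - 4 O\right) = \frac{2}{6} \left(5 - 24\right) = 2 \cdot \frac{1}{6} \left(5 - 24\right) = \frac{1}{3} \left(-19\right) = - \frac{19}{3}$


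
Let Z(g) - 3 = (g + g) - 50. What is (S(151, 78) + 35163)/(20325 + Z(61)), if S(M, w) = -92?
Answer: 2063/1200 ≈ 1.7192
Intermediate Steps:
Z(g) = -47 + 2*g (Z(g) = 3 + ((g + g) - 50) = 3 + (2*g - 50) = 3 + (-50 + 2*g) = -47 + 2*g)
(S(151, 78) + 35163)/(20325 + Z(61)) = (-92 + 35163)/(20325 + (-47 + 2*61)) = 35071/(20325 + (-47 + 122)) = 35071/(20325 + 75) = 35071/20400 = 35071*(1/20400) = 2063/1200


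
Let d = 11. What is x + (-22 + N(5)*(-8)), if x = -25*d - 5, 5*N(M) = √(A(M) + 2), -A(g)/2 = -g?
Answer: -302 - 16*√3/5 ≈ -307.54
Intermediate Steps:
A(g) = 2*g (A(g) = -(-2)*g = 2*g)
N(M) = √(2 + 2*M)/5 (N(M) = √(2*M + 2)/5 = √(2 + 2*M)/5)
x = -280 (x = -25*11 - 5 = -275 - 5 = -280)
x + (-22 + N(5)*(-8)) = -280 + (-22 + (√(2 + 2*5)/5)*(-8)) = -280 + (-22 + (√(2 + 10)/5)*(-8)) = -280 + (-22 + (√12/5)*(-8)) = -280 + (-22 + ((2*√3)/5)*(-8)) = -280 + (-22 + (2*√3/5)*(-8)) = -280 + (-22 - 16*√3/5) = -302 - 16*√3/5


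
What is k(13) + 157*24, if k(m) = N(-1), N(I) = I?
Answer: 3767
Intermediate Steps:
k(m) = -1
k(13) + 157*24 = -1 + 157*24 = -1 + 3768 = 3767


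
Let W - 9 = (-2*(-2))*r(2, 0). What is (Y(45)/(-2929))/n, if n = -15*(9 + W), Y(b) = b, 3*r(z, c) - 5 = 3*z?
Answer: 9/287042 ≈ 3.1354e-5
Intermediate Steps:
r(z, c) = 5/3 + z (r(z, c) = 5/3 + (3*z)/3 = 5/3 + z)
W = 71/3 (W = 9 + (-2*(-2))*(5/3 + 2) = 9 + 4*(11/3) = 9 + 44/3 = 71/3 ≈ 23.667)
n = -490 (n = -15*(9 + 71/3) = -15*98/3 = -490)
(Y(45)/(-2929))/n = (45/(-2929))/(-490) = (45*(-1/2929))*(-1/490) = -45/2929*(-1/490) = 9/287042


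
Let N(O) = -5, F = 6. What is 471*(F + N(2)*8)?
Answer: -16014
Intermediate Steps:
471*(F + N(2)*8) = 471*(6 - 5*8) = 471*(6 - 40) = 471*(-34) = -16014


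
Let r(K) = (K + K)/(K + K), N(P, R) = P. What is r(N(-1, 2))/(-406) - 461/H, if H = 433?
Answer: -187599/175798 ≈ -1.0671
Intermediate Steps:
r(K) = 1 (r(K) = (2*K)/((2*K)) = (2*K)*(1/(2*K)) = 1)
r(N(-1, 2))/(-406) - 461/H = 1/(-406) - 461/433 = 1*(-1/406) - 461*1/433 = -1/406 - 461/433 = -187599/175798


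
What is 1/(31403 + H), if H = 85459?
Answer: 1/116862 ≈ 8.5571e-6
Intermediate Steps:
1/(31403 + H) = 1/(31403 + 85459) = 1/116862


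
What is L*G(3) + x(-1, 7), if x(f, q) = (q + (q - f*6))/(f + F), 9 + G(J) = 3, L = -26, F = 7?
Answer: 478/3 ≈ 159.33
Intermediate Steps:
G(J) = -6 (G(J) = -9 + 3 = -6)
x(f, q) = (-6*f + 2*q)/(7 + f) (x(f, q) = (q + (q - f*6))/(f + 7) = (q + (q - 6*f))/(7 + f) = (-6*f + 2*q)/(7 + f))
L*G(3) + x(-1, 7) = -26*(-6) + 2*(7 - 3*(-1))/(7 - 1) = 156 + 2*(7 + 3)/6 = 156 + 2*(1/6)*10 = 156 + 10/3 = 478/3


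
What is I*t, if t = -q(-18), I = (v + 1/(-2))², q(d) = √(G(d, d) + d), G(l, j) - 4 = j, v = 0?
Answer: -I*√2 ≈ -1.4142*I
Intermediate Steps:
G(l, j) = 4 + j
q(d) = √(4 + 2*d) (q(d) = √((4 + d) + d) = √(4 + 2*d))
I = ¼ (I = (0 + 1/(-2))² = (0 - ½)² = (-½)² = ¼ ≈ 0.25000)
t = -4*I*√2 (t = -√(4 + 2*(-18)) = -√(4 - 36) = -√(-32) = -4*I*√2 ≈ -5.6569*I)
I*t = (-4*I*√2)/4 = -I*√2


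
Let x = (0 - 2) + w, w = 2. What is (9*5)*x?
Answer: 0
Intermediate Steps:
x = 0 (x = (0 - 2) + 2 = -2 + 2 = 0)
(9*5)*x = (9*5)*0 = 45*0 = 0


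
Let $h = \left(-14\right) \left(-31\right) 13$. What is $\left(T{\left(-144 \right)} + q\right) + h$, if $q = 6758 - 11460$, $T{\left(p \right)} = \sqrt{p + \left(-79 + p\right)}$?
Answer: $940 + i \sqrt{367} \approx 940.0 + 19.157 i$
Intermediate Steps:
$T{\left(p \right)} = \sqrt{-79 + 2 p}$
$h = 5642$ ($h = 434 \cdot 13 = 5642$)
$q = -4702$ ($q = 6758 - 11460 = -4702$)
$\left(T{\left(-144 \right)} + q\right) + h = \left(\sqrt{-79 + 2 \left(-144\right)} - 4702\right) + 5642 = \left(\sqrt{-79 - 288} - 4702\right) + 5642 = \left(\sqrt{-367} - 4702\right) + 5642 = \left(i \sqrt{367} - 4702\right) + 5642 = \left(-4702 + i \sqrt{367}\right) + 5642 = 940 + i \sqrt{367}$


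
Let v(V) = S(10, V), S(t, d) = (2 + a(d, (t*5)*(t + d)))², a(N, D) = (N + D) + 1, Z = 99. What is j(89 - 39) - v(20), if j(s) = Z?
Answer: -2319430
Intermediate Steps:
a(N, D) = 1 + D + N (a(N, D) = (D + N) + 1 = 1 + D + N)
S(t, d) = (3 + d + 5*t*(d + t))² (S(t, d) = (2 + (1 + (t*5)*(t + d) + d))² = (2 + (1 + (5*t)*(d + t) + d))² = (2 + (1 + 5*t*(d + t) + d))² = (2 + (1 + d + 5*t*(d + t)))² = (3 + d + 5*t*(d + t))²)
j(s) = 99
v(V) = (503 + 51*V)² (v(V) = (3 + V + 5*10*(V + 10))² = (3 + V + 5*10*(10 + V))² = (3 + V + (500 + 50*V))² = (503 + 51*V)²)
j(89 - 39) - v(20) = 99 - (503 + 51*20)² = 99 - (503 + 1020)² = 99 - 1*1523² = 99 - 1*2319529 = 99 - 2319529 = -2319430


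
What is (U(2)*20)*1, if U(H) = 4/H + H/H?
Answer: 60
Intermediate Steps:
U(H) = 1 + 4/H (U(H) = 4/H + 1 = 1 + 4/H)
(U(2)*20)*1 = (((4 + 2)/2)*20)*1 = (((1/2)*6)*20)*1 = (3*20)*1 = 60*1 = 60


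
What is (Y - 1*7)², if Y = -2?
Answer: 81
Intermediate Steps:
(Y - 1*7)² = (-2 - 1*7)² = (-2 - 7)² = (-9)² = 81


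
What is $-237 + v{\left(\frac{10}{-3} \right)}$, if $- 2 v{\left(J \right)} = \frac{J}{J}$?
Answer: $- \frac{475}{2} \approx -237.5$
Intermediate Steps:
$v{\left(J \right)} = - \frac{1}{2}$ ($v{\left(J \right)} = - \frac{J \frac{1}{J}}{2} = \left(- \frac{1}{2}\right) 1 = - \frac{1}{2}$)
$-237 + v{\left(\frac{10}{-3} \right)} = -237 - \frac{1}{2} = - \frac{475}{2}$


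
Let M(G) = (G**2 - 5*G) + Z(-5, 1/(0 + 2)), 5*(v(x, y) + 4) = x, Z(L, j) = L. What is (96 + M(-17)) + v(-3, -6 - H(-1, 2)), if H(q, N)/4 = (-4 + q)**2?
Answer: 2302/5 ≈ 460.40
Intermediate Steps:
H(q, N) = 4*(-4 + q)**2
v(x, y) = -4 + x/5
M(G) = -5 + G**2 - 5*G (M(G) = (G**2 - 5*G) - 5 = -5 + G**2 - 5*G)
(96 + M(-17)) + v(-3, -6 - H(-1, 2)) = (96 + (-5 + (-17)**2 - 5*(-17))) + (-4 + (1/5)*(-3)) = (96 + (-5 + 289 + 85)) + (-4 - 3/5) = (96 + 369) - 23/5 = 465 - 23/5 = 2302/5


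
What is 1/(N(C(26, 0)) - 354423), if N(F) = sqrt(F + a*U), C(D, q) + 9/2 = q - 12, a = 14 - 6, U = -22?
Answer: -708846/251231326243 - I*sqrt(770)/251231326243 ≈ -2.8215e-6 - 1.1045e-10*I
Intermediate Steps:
a = 8
C(D, q) = -33/2 + q (C(D, q) = -9/2 + (q - 12) = -9/2 + (-12 + q) = -33/2 + q)
N(F) = sqrt(-176 + F) (N(F) = sqrt(F + 8*(-22)) = sqrt(F - 176) = sqrt(-176 + F))
1/(N(C(26, 0)) - 354423) = 1/(sqrt(-176 + (-33/2 + 0)) - 354423) = 1/(sqrt(-176 - 33/2) - 354423) = 1/(sqrt(-385/2) - 354423) = 1/(I*sqrt(770)/2 - 354423) = 1/(-354423 + I*sqrt(770)/2)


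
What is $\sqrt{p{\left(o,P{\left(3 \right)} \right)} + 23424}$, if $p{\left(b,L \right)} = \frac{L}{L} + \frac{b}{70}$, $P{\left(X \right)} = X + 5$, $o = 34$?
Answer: $\frac{2 \sqrt{7174055}}{35} \approx 153.05$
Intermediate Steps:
$P{\left(X \right)} = 5 + X$
$p{\left(b,L \right)} = 1 + \frac{b}{70}$ ($p{\left(b,L \right)} = 1 + b \frac{1}{70} = 1 + \frac{b}{70}$)
$\sqrt{p{\left(o,P{\left(3 \right)} \right)} + 23424} = \sqrt{\left(1 + \frac{1}{70} \cdot 34\right) + 23424} = \sqrt{\left(1 + \frac{17}{35}\right) + 23424} = \sqrt{\frac{52}{35} + 23424} = \sqrt{\frac{819892}{35}} = \frac{2 \sqrt{7174055}}{35}$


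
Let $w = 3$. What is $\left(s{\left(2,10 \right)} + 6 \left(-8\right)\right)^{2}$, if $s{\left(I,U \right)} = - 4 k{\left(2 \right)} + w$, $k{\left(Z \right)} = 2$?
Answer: $2809$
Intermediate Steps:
$s{\left(I,U \right)} = -5$ ($s{\left(I,U \right)} = \left(-4\right) 2 + 3 = -8 + 3 = -5$)
$\left(s{\left(2,10 \right)} + 6 \left(-8\right)\right)^{2} = \left(-5 + 6 \left(-8\right)\right)^{2} = \left(-5 - 48\right)^{2} = \left(-53\right)^{2} = 2809$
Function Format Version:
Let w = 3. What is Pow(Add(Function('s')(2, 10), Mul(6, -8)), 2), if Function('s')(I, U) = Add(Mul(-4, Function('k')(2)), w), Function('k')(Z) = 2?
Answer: 2809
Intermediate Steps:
Function('s')(I, U) = -5 (Function('s')(I, U) = Add(Mul(-4, 2), 3) = Add(-8, 3) = -5)
Pow(Add(Function('s')(2, 10), Mul(6, -8)), 2) = Pow(Add(-5, Mul(6, -8)), 2) = Pow(Add(-5, -48), 2) = Pow(-53, 2) = 2809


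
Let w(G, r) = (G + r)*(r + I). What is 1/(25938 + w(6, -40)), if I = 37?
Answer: 1/26040 ≈ 3.8402e-5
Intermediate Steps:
w(G, r) = (37 + r)*(G + r) (w(G, r) = (G + r)*(r + 37) = (G + r)*(37 + r) = (37 + r)*(G + r))
1/(25938 + w(6, -40)) = 1/(25938 + ((-40)**2 + 37*6 + 37*(-40) + 6*(-40))) = 1/(25938 + (1600 + 222 - 1480 - 240)) = 1/(25938 + 102) = 1/26040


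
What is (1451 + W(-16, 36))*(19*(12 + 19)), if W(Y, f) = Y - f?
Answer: 824011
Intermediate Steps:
(1451 + W(-16, 36))*(19*(12 + 19)) = (1451 + (-16 - 1*36))*(19*(12 + 19)) = (1451 + (-16 - 36))*(19*31) = (1451 - 52)*589 = 1399*589 = 824011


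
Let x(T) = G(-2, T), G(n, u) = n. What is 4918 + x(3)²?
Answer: 4922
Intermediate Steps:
x(T) = -2
4918 + x(3)² = 4918 + (-2)² = 4918 + 4 = 4922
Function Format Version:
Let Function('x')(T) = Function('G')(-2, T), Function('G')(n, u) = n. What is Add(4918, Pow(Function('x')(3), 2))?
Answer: 4922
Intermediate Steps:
Function('x')(T) = -2
Add(4918, Pow(Function('x')(3), 2)) = Add(4918, Pow(-2, 2)) = Add(4918, 4) = 4922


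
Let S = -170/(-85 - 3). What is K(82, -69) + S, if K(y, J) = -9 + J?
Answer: -3347/44 ≈ -76.068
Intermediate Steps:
S = 85/44 (S = -170/(-88) = -1/88*(-170) = 85/44 ≈ 1.9318)
K(82, -69) + S = (-9 - 69) + 85/44 = -78 + 85/44 = -3347/44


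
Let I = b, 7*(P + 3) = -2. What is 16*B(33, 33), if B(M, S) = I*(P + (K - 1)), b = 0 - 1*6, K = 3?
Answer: 864/7 ≈ 123.43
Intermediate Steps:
P = -23/7 (P = -3 + (⅐)*(-2) = -3 - 2/7 = -23/7 ≈ -3.2857)
b = -6 (b = 0 - 6 = -6)
I = -6
B(M, S) = 54/7 (B(M, S) = -6*(-23/7 + (3 - 1)) = -6*(-23/7 + 2) = -6*(-9/7) = 54/7)
16*B(33, 33) = 16*(54/7) = 864/7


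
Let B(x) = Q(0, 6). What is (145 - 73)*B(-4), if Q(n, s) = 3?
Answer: 216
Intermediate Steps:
B(x) = 3
(145 - 73)*B(-4) = (145 - 73)*3 = 72*3 = 216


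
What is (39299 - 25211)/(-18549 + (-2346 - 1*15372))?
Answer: -4696/12089 ≈ -0.38845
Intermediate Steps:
(39299 - 25211)/(-18549 + (-2346 - 1*15372)) = 14088/(-18549 + (-2346 - 15372)) = 14088/(-18549 - 17718) = 14088/(-36267) = 14088*(-1/36267) = -4696/12089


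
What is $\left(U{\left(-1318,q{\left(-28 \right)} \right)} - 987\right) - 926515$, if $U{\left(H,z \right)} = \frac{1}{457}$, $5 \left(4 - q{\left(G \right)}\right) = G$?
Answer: $- \frac{423868413}{457} \approx -9.275 \cdot 10^{5}$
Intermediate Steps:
$q{\left(G \right)} = 4 - \frac{G}{5}$
$U{\left(H,z \right)} = \frac{1}{457}$
$\left(U{\left(-1318,q{\left(-28 \right)} \right)} - 987\right) - 926515 = \left(\frac{1}{457} - 987\right) - 926515 = - \frac{451058}{457} - 926515 = - \frac{423868413}{457}$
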